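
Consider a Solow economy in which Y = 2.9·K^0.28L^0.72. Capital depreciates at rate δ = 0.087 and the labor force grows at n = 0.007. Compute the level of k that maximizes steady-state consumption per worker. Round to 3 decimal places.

k_gold ≈ 19.980

Capital per worker breaks even when investment replaces (n + δ)·k; here n + δ = 0.094.
Setting f'(k) = n+δ gives 0.28·2.9·k^(0.28−1) = 0.094, hence k_gold = (0.28·2.9/0.094)^(1/0.72) ≈ 19.9800.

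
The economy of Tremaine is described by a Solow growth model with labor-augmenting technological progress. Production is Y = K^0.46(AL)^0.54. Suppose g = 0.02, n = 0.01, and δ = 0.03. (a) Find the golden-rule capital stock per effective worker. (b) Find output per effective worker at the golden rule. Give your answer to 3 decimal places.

Break-even investment rate: n + g + δ = 0.01 + 0.02 + 0.03 = 0.06.
Maximizing c = f(k) − (n+g+δ)·k gives f'(k) = n+g+δ, i.e. 0.46·k^(0.46−1) = 0.06, so k_gold = (0.46/0.06)^(1/0.54) ≈ 43.4671.
y_gold = 43.4671^0.46 ≈ 5.6696.

(a) k_gold ≈ 43.467; (b) y_gold ≈ 5.670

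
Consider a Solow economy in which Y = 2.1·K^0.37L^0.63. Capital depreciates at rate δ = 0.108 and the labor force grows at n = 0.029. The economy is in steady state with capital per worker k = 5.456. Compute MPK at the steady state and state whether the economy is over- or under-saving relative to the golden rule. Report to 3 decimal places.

under-saving; MPK ≈ 0.267

Break-even investment rate: n + δ = 0.029 + 0.108 = 0.137.
MPK = 0.37·2.1·k^(0.37−1) = 0.37·2.1·5.456^(-0.63) ≈ 0.2668.
MPK > 0.137, so the economy is dynamically efficient (under-saving).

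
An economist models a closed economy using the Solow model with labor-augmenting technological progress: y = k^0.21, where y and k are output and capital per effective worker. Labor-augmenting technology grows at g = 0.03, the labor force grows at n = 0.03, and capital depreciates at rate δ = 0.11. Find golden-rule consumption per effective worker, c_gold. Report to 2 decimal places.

c_gold ≈ 0.84

Break-even investment rate: n + g + δ = 0.03 + 0.03 + 0.11 = 0.17.
Golden rule sets MPK = n+g+δ: 0.21·k^(0.21−1) = 0.17, so k_gold = (0.21/0.17)^(1/0.79) ≈ 1.3067.
y_gold = 1.3067^0.21 ≈ 1.0578.
c_gold = y_gold − (n+g+δ)·k_gold = 1.0578 − 0.17·1.3067 ≈ 0.8356.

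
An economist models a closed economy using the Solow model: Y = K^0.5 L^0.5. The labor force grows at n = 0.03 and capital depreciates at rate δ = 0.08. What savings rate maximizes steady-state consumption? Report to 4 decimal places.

s_gold = 0.5000

Break-even investment rate: n + δ = 0.03 + 0.08 = 0.11.
At the golden rule MPK = n+δ, and in any Cobb-Douglas steady state s = (n+δ)·k/y = MPK·k/y = capital's share 0.5.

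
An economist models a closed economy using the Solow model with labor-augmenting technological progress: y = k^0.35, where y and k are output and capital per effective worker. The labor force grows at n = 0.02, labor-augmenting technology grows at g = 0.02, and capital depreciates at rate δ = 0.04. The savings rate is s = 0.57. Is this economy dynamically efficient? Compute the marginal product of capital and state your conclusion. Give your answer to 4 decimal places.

Capital per effective worker breaks even when investment replaces (n + g + δ)·k; here n + g + δ = 0.08.
Steady-state k*: s·k^0.35 = 0.08·k gives k* = (0.57/0.08)^(1/0.65) ≈ 20.5105.
MPK = 0.35·20.5105^(-0.65) ≈ 0.0491.
MPK < n+g+δ = 0.08, so the economy is dynamically inefficient (over-saving).

dynamically inefficient; MPK ≈ 0.0491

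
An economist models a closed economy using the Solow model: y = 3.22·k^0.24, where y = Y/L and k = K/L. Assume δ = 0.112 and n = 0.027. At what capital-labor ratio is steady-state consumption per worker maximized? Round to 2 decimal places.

k_gold ≈ 9.56

The effective depreciation rate is n + δ = 0.027 + 0.112 = 0.139.
At the golden rule the marginal product of capital equals n+δ: 0.24·3.22·k^(0.24−1) = 0.139. Solving, k_gold = (0.24·3.22/0.139)^(1/0.76) ≈ 9.5572.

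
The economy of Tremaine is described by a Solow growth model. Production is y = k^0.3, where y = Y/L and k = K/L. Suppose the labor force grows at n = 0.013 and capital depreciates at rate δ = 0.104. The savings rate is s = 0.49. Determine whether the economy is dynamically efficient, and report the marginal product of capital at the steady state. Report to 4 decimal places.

dynamically inefficient; MPK ≈ 0.0716

n + δ = 0.013 + 0.104 = 0.117.
Steady-state k*: s·k^0.3 = 0.117·k gives k* = (0.49/0.117)^(1/0.7) ≈ 7.7372.
MPK = 0.3·7.7372^(-0.7) ≈ 0.0716.
MPK < n+δ = 0.117, so the economy is dynamically inefficient (over-saving).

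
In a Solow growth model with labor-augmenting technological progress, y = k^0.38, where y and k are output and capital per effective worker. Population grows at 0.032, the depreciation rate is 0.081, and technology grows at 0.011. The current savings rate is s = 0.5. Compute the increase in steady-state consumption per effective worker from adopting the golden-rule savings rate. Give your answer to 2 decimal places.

The effective depreciation rate is n + g + δ = 0.032 + 0.011 + 0.081 = 0.124.
Current steady state (s = 0.5): k* = (0.5/0.124)^(1/0.62) ≈ 9.4774, y* = 9.4774^0.38 ≈ 2.3504, c* = (1−0.5)·2.3504 ≈ 1.1752.
Maximizing c = f(k) − (n+g+δ)·k gives f'(k) = n+g+δ, i.e. 0.38·k^(0.38−1) = 0.124, so k_gold = (0.38/0.124)^(1/0.62) ≈ 6.0877.
y_gold = 6.0877^0.38 ≈ 1.9865, c_gold = y_gold − 0.124·k_gold ≈ 1.2316.
Gain: Δc = 1.2316 − 1.1752 ≈ 0.0564.

Δc ≈ 0.06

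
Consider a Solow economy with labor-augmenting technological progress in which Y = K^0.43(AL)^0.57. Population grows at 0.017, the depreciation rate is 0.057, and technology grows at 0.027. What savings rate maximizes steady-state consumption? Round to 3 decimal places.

s_gold = 0.430

The effective depreciation rate is n + g + δ = 0.017 + 0.027 + 0.057 = 0.101.
At the golden rule MPK = n+g+δ, and in any Cobb-Douglas steady state s = (n+g+δ)·k/y = MPK·k/y = capital's share 0.43.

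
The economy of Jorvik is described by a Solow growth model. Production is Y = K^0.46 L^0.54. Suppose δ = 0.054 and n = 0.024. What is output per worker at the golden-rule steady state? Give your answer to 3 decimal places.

Break-even investment rate: n + δ = 0.024 + 0.054 = 0.078.
Maximizing c = f(k) − (n+δ)·k gives f'(k) = n+δ, i.e. 0.46·k^(0.46−1) = 0.078, so k_gold = (0.46/0.078)^(1/0.54) ≈ 26.7396.
Output: y_gold = k_gold^0.46 = 26.7396^0.46 ≈ 4.5341.

y_gold ≈ 4.534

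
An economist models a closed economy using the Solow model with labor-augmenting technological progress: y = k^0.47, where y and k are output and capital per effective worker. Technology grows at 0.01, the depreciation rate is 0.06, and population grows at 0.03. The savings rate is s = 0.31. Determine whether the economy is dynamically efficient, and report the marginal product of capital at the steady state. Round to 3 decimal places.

Capital per effective worker breaks even when investment replaces (n + g + δ)·k; here n + g + δ = 0.1.
Steady-state k*: s·k^0.47 = 0.1·k gives k* = (0.31/0.1)^(1/0.53) ≈ 8.4547.
MPK = 0.47·8.4547^(-0.53) ≈ 0.1516.
MPK > n+g+δ = 0.1, so the economy is dynamically efficient (under-saving).

dynamically efficient; MPK ≈ 0.152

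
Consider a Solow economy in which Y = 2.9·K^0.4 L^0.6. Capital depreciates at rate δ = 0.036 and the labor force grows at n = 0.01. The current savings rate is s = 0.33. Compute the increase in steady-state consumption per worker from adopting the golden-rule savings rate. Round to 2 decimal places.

Δc ≈ 0.27

Capital per worker breaks even when investment replaces (n + δ)·k; here n + δ = 0.046.
Current steady state (s = 0.33): k* = (0.33·2.9/0.046)^(1/0.6) ≈ 157.3706, y* = 2.9·157.3706^0.4 ≈ 21.9365, c* = (1−0.33)·21.9365 ≈ 14.6975.
Setting f'(k) = n+δ gives 0.4·2.9·k^(0.4−1) = 0.046, hence k_gold = (0.4·2.9/0.046)^(1/0.6) ≈ 216.8537.
y_gold = 2.9·216.8537^0.4 ≈ 24.9382, c_gold = y_gold − 0.046·k_gold ≈ 14.9629.
Gain: Δc = 14.9629 − 14.6975 ≈ 0.2655.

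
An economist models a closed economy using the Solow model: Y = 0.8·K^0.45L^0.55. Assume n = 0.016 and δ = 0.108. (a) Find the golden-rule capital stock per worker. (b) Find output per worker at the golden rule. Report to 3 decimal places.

Capital per worker breaks even when investment replaces (n + δ)·k; here n + δ = 0.124.
At the golden rule the marginal product of capital equals n+δ: 0.45·0.8·k^(0.45−1) = 0.124. Solving, k_gold = (0.45·0.8/0.124)^(1/0.55) ≈ 6.9439.
y_gold = 0.8·6.9439^0.45 ≈ 1.9134.

(a) k_gold ≈ 6.944; (b) y_gold ≈ 1.913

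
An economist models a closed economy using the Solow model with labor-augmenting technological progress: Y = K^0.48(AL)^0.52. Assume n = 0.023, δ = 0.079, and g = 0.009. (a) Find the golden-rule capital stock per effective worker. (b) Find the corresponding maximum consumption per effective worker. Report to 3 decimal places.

The effective depreciation rate is n + g + δ = 0.023 + 0.009 + 0.079 = 0.111.
Setting f'(k) = n+g+δ gives 0.48·k^(0.48−1) = 0.111, hence k_gold = (0.48/0.111)^(1/0.52) ≈ 16.7078.
y_gold = 16.7078^0.48 ≈ 3.8637; c_gold = y_gold − 0.111·k_gold ≈ 2.0091.

(a) k_gold ≈ 16.708; (b) c_gold ≈ 2.009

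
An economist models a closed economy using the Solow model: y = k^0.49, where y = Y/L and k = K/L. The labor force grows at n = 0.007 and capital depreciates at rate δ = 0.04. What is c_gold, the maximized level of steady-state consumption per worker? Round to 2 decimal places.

Capital per worker breaks even when investment replaces (n + δ)·k; here n + δ = 0.047.
Golden rule sets MPK = n+δ: 0.49·k^(0.49−1) = 0.047, so k_gold = (0.49/0.047)^(1/0.51) ≈ 99.1450.
y_gold = 99.1450^0.49 ≈ 9.5098.
c_gold = y_gold − (n+δ)·k_gold = 9.5098 − 0.047·99.1450 ≈ 4.8500.

c_gold ≈ 4.85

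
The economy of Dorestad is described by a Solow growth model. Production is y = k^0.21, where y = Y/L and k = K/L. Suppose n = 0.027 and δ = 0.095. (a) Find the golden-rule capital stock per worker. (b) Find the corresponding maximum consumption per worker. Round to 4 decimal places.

The effective depreciation rate is n + δ = 0.027 + 0.095 = 0.122.
At the golden rule the marginal product of capital equals n+δ: 0.21·k^(0.21−1) = 0.122. Solving, k_gold = (0.21/0.122)^(1/0.79) ≈ 1.9886.
y_gold = 1.9886^0.21 ≈ 1.1553; c_gold = y_gold − 0.122·k_gold ≈ 0.9127.

(a) k_gold ≈ 1.9886; (b) c_gold ≈ 0.9127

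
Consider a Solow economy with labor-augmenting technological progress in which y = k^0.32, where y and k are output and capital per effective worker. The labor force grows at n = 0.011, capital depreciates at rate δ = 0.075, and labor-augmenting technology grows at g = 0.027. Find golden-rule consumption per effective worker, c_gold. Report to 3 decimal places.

c_gold ≈ 1.110

Break-even investment rate: n + g + δ = 0.011 + 0.027 + 0.075 = 0.113.
At the golden rule the marginal product of capital equals n+g+δ: 0.32·k^(0.32−1) = 0.113. Solving, k_gold = (0.32/0.113)^(1/0.68) ≈ 4.6218.
y_gold = 4.6218^0.32 ≈ 1.6321.
c_gold = y_gold − (n+g+δ)·k_gold = 1.6321 − 0.113·4.6218 ≈ 1.1098.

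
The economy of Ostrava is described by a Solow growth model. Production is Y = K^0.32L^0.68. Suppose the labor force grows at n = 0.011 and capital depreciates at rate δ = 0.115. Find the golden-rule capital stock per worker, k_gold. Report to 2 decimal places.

Break-even investment rate: n + δ = 0.011 + 0.115 = 0.126.
Maximizing c = f(k) − (n+δ)·k gives f'(k) = n+δ, i.e. 0.32·k^(0.32−1) = 0.126, so k_gold = (0.32/0.126)^(1/0.68) ≈ 3.9379.

k_gold ≈ 3.94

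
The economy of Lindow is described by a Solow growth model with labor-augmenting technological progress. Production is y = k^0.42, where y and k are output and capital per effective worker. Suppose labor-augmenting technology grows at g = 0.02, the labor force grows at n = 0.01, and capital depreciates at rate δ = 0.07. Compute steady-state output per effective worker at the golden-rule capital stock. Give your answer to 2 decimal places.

y_gold ≈ 2.83

Capital per effective worker breaks even when investment replaces (n + g + δ)·k; here n + g + δ = 0.1.
Golden rule sets MPK = n+g+δ: 0.42·k^(0.42−1) = 0.1, so k_gold = (0.42/0.1)^(1/0.58) ≈ 11.8732.
Output: y_gold = k_gold^0.42 = 11.8732^0.42 ≈ 2.8270.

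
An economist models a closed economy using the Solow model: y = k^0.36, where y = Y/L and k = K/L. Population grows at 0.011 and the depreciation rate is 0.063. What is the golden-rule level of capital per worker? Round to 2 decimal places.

Capital per worker breaks even when investment replaces (n + δ)·k; here n + δ = 0.074.
At the golden rule the marginal product of capital equals n+δ: 0.36·k^(0.36−1) = 0.074. Solving, k_gold = (0.36/0.074)^(1/0.64) ≈ 11.8454.

k_gold ≈ 11.85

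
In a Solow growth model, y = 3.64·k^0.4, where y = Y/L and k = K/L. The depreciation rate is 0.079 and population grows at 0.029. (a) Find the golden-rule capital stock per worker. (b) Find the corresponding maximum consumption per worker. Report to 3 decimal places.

(a) k_gold ≈ 76.365; (b) c_gold ≈ 12.371

n + δ = 0.029 + 0.079 = 0.108.
Setting f'(k) = n+δ gives 0.4·3.64·k^(0.4−1) = 0.108, hence k_gold = (0.4·3.64/0.108)^(1/0.6) ≈ 76.3653.
y_gold = 3.64·76.3653^0.4 ≈ 20.6186; c_gold = y_gold − 0.108·k_gold ≈ 12.3712.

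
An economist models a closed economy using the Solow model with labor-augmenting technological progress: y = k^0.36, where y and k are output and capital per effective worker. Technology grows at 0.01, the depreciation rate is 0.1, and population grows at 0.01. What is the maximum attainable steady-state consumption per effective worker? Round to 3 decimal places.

c_gold ≈ 1.187

The effective depreciation rate is n + g + δ = 0.01 + 0.01 + 0.1 = 0.12.
At the golden rule the marginal product of capital equals n+g+δ: 0.36·k^(0.36−1) = 0.12. Solving, k_gold = (0.36/0.12)^(1/0.64) ≈ 5.5655.
y_gold = 5.5655^0.36 ≈ 1.8552.
c_gold = y_gold − (n+g+δ)·k_gold = 1.8552 − 0.12·5.5655 ≈ 1.1873.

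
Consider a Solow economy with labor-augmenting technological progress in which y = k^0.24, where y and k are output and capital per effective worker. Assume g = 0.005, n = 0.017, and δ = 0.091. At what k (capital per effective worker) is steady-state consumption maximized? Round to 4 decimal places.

k_gold ≈ 2.6943

The effective depreciation rate is n + g + δ = 0.017 + 0.005 + 0.091 = 0.113.
At the golden rule the marginal product of capital equals n+g+δ: 0.24·k^(0.24−1) = 0.113. Solving, k_gold = (0.24/0.113)^(1/0.76) ≈ 2.6943.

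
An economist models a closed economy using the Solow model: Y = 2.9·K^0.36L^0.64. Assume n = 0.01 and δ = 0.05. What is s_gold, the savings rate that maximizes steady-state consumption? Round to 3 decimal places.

Break-even investment rate: n + δ = 0.01 + 0.05 = 0.06.
At the golden rule MPK = n+δ, and in any Cobb-Douglas steady state s = (n+δ)·k/y = MPK·k/y = capital's share 0.36.

s_gold = 0.360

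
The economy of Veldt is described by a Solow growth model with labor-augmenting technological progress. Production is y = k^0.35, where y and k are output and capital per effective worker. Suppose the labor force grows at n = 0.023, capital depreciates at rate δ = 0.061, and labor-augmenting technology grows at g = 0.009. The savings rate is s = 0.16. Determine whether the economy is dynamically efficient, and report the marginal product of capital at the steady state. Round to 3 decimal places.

dynamically efficient; MPK ≈ 0.203

The effective depreciation rate is n + g + δ = 0.023 + 0.009 + 0.061 = 0.093.
Steady-state k*: s·k^0.35 = 0.093·k gives k* = (0.16/0.093)^(1/0.65) ≈ 2.3042.
MPK = 0.35·2.3042^(-0.65) ≈ 0.2034.
MPK > n+g+δ = 0.093, so the economy is dynamically efficient (under-saving).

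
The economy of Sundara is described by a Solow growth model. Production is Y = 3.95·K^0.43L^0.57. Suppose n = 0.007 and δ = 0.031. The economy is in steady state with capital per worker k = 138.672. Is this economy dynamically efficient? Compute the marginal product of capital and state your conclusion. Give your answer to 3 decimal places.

n + δ = 0.007 + 0.031 = 0.038.
MPK = 0.43·3.95·k^(0.43−1) = 0.43·3.95·138.672^(-0.57) ≈ 0.1021.
MPK > 0.038, so the economy is dynamically efficient (under-saving).

dynamically efficient; MPK ≈ 0.102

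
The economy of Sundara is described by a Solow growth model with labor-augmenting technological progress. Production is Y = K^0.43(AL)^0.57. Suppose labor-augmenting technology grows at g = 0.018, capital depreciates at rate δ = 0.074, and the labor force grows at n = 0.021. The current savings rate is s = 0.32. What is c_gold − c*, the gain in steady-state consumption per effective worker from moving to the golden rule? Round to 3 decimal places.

Δc ≈ 0.071

Break-even investment rate: n + g + δ = 0.021 + 0.018 + 0.074 = 0.113.
Current steady state (s = 0.32): k* = (0.32/0.113)^(1/0.57) ≈ 6.2102, y* = 6.2102^0.43 ≈ 2.1930, c* = (1−0.32)·2.1930 ≈ 1.4912.
Maximizing c = f(k) − (n+g+δ)·k gives f'(k) = n+g+δ, i.e. 0.43·k^(0.43−1) = 0.113, so k_gold = (0.43/0.113)^(1/0.57) ≈ 10.4286.
y_gold = 10.4286^0.43 ≈ 2.7406, c_gold = y_gold − 0.113·k_gold ≈ 1.5621.
Gain: Δc = 1.5621 − 1.4912 ≈ 0.0709.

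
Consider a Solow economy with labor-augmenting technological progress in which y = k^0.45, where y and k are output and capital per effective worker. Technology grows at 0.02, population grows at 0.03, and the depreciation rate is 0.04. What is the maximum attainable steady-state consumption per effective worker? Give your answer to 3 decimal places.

The effective depreciation rate is n + g + δ = 0.03 + 0.02 + 0.04 = 0.09.
Maximizing c = f(k) − (n+g+δ)·k gives f'(k) = n+g+δ, i.e. 0.45·k^(0.45−1) = 0.09, so k_gold = (0.45/0.09)^(1/0.55) ≈ 18.6575.
y_gold = 18.6575^0.45 ≈ 3.7315.
c_gold = y_gold − (n+g+δ)·k_gold = 3.7315 − 0.09·18.6575 ≈ 2.0523.

c_gold ≈ 2.052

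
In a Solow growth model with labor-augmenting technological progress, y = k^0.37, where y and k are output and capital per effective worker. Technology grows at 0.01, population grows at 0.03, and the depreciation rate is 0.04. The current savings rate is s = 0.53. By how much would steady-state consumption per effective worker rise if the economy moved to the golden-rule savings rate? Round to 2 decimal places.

Δc ≈ 0.12

n + g + δ = 0.03 + 0.01 + 0.04 = 0.08.
Current steady state (s = 0.53): k* = (0.53/0.08)^(1/0.63) ≈ 20.1127, y* = 20.1127^0.37 ≈ 3.0359, c* = (1−0.53)·3.0359 ≈ 1.4269.
At the golden rule the marginal product of capital equals n+g+δ: 0.37·k^(0.37−1) = 0.08. Solving, k_gold = (0.37/0.08)^(1/0.63) ≈ 11.3693.
y_gold = 11.3693^0.37 ≈ 2.4582, c_gold = y_gold − 0.08·k_gold ≈ 1.5487.
Gain: Δc = 1.5487 − 1.4269 ≈ 0.1218.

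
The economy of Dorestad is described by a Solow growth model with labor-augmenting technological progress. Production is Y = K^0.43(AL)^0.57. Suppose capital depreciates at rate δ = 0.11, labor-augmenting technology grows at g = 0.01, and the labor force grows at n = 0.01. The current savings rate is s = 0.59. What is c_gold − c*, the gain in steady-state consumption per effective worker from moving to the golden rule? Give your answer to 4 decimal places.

Δc ≈ 0.1220

Capital per effective worker breaks even when investment replaces (n + g + δ)·k; here n + g + δ = 0.13.
Current steady state (s = 0.59): k* = (0.59/0.13)^(1/0.57) ≈ 14.2060, y* = 14.2060^0.43 ≈ 3.1301, c* = (1−0.59)·3.1301 ≈ 1.2834.
Golden rule sets MPK = n+g+δ: 0.43·k^(0.43−1) = 0.13, so k_gold = (0.43/0.13)^(1/0.57) ≈ 8.1554.
y_gold = 8.1554^0.43 ≈ 2.4656, c_gold = y_gold − 0.13·k_gold ≈ 1.4054.
Gain: Δc = 1.4054 − 1.2834 ≈ 0.1220.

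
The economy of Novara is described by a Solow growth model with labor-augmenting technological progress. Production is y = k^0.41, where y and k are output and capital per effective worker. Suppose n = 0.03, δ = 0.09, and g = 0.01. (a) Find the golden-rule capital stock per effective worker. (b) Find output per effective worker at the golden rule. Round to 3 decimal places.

(a) k_gold ≈ 7.006; (b) y_gold ≈ 2.222

Break-even investment rate: n + g + δ = 0.03 + 0.01 + 0.09 = 0.13.
Golden rule sets MPK = n+g+δ: 0.41·k^(0.41−1) = 0.13, so k_gold = (0.41/0.13)^(1/0.59) ≈ 7.0064.
y_gold = 7.0064^0.41 ≈ 2.2215.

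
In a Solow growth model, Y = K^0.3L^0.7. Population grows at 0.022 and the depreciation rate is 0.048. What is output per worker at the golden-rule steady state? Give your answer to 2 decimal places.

Capital per worker breaks even when investment replaces (n + δ)·k; here n + δ = 0.07.
At the golden rule the marginal product of capital equals n+δ: 0.3·k^(0.3−1) = 0.07. Solving, k_gold = (0.3/0.07)^(1/0.7) ≈ 7.9963.
Output: y_gold = k_gold^0.3 = 7.9963^0.3 ≈ 1.8658.

y_gold ≈ 1.87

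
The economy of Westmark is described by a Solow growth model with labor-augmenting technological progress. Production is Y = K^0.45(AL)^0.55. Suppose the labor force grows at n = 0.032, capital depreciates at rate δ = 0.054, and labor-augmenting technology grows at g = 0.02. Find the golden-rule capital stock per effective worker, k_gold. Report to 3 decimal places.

k_gold ≈ 13.856

Capital per effective worker breaks even when investment replaces (n + g + δ)·k; here n + g + δ = 0.106.
At the golden rule the marginal product of capital equals n+g+δ: 0.45·k^(0.45−1) = 0.106. Solving, k_gold = (0.45/0.106)^(1/0.55) ≈ 13.8563.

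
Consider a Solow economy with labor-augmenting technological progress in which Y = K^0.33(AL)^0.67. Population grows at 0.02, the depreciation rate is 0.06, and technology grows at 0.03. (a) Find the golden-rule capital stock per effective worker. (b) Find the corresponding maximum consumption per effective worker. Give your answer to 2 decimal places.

Break-even investment rate: n + g + δ = 0.02 + 0.03 + 0.06 = 0.11.
Setting f'(k) = n+g+δ gives 0.33·k^(0.33−1) = 0.11, hence k_gold = (0.33/0.11)^(1/0.67) ≈ 5.1537.
y_gold = 5.1537^0.33 ≈ 1.7179; c_gold = y_gold − 0.11·k_gold ≈ 1.1510.

(a) k_gold ≈ 5.15; (b) c_gold ≈ 1.15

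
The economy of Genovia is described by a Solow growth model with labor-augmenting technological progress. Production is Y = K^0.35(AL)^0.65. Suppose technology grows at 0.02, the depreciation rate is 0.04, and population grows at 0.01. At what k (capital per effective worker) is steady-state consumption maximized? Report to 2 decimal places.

Capital per effective worker breaks even when investment replaces (n + g + δ)·k; here n + g + δ = 0.07.
Maximizing c = f(k) − (n+g+δ)·k gives f'(k) = n+g+δ, i.e. 0.35·k^(0.35−1) = 0.07, so k_gold = (0.35/0.07)^(1/0.65) ≈ 11.8943.

k_gold ≈ 11.89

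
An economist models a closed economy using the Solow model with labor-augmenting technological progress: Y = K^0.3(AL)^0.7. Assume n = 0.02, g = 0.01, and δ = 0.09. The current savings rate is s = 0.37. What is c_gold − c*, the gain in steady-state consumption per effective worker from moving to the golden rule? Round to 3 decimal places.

Capital per effective worker breaks even when investment replaces (n + g + δ)·k; here n + g + δ = 0.12.
Current steady state (s = 0.37): k* = (0.37/0.12)^(1/0.7) ≈ 4.9957, y* = 4.9957^0.3 ≈ 1.6202, c* = (1−0.37)·1.6202 ≈ 1.0208.
Setting f'(k) = n+g+δ gives 0.3·k^(0.3−1) = 0.12, hence k_gold = (0.3/0.12)^(1/0.7) ≈ 3.7024.
y_gold = 3.7024^0.3 ≈ 1.4810, c_gold = y_gold − 0.12·k_gold ≈ 1.0367.
Gain: Δc = 1.0367 − 1.0208 ≈ 0.0159.

Δc ≈ 0.016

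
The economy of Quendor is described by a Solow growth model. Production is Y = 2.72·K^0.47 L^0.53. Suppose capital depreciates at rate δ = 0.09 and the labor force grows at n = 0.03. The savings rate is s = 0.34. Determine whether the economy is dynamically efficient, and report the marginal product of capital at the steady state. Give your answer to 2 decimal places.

dynamically efficient; MPK ≈ 0.17

n + δ = 0.03 + 0.09 = 0.12.
Steady-state k*: s·A·k^0.47 = 0.12·k gives k* = (0.34·2.72/0.12)^(1/0.53) ≈ 47.1339.
MPK = 0.47·2.72·47.1339^(-0.53) ≈ 0.1659.
MPK > n+δ = 0.12, so the economy is dynamically efficient (under-saving).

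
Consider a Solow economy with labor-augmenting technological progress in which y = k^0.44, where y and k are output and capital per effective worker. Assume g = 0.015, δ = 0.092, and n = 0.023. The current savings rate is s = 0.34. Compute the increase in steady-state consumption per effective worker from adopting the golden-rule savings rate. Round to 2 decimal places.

The effective depreciation rate is n + g + δ = 0.023 + 0.015 + 0.092 = 0.13.
Current steady state (s = 0.34): k* = (0.34/0.13)^(1/0.56) ≈ 5.5667, y* = 5.5667^0.44 ≈ 2.1285, c* = (1−0.34)·2.1285 ≈ 1.4048.
Maximizing c = f(k) − (n+g+δ)·k gives f'(k) = n+g+δ, i.e. 0.44·k^(0.44−1) = 0.13, so k_gold = (0.44/0.13)^(1/0.56) ≈ 8.8217.
y_gold = 8.8217^0.44 ≈ 2.6064, c_gold = y_gold − 0.13·k_gold ≈ 1.4596.
Gain: Δc = 1.4596 − 1.4048 ≈ 0.0548.

Δc ≈ 0.05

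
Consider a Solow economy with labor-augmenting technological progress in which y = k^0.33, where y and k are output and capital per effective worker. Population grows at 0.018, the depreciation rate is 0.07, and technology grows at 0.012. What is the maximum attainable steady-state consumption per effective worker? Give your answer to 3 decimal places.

n + g + δ = 0.018 + 0.012 + 0.07 = 0.1.
At the golden rule the marginal product of capital equals n+g+δ: 0.33·k^(0.33−1) = 0.1. Solving, k_gold = (0.33/0.1)^(1/0.67) ≈ 5.9416.
y_gold = 5.9416^0.33 ≈ 1.8005.
c_gold = y_gold − (n+g+δ)·k_gold = 1.8005 − 0.1·5.9416 ≈ 1.2063.

c_gold ≈ 1.206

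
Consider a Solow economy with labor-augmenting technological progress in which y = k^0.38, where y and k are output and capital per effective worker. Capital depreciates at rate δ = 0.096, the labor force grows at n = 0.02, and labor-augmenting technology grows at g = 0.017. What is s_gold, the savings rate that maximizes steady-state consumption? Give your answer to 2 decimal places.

The effective depreciation rate is n + g + δ = 0.02 + 0.017 + 0.096 = 0.133.
At the golden rule MPK = n+g+δ, and in any Cobb-Douglas steady state s = (n+g+δ)·k/y = MPK·k/y = capital's share 0.38.

s_gold = 0.38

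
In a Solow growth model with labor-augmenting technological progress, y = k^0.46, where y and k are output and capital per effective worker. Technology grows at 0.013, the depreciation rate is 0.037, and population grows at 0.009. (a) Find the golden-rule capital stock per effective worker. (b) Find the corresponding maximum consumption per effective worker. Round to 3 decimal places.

n + g + δ = 0.009 + 0.013 + 0.037 = 0.059.
Golden rule sets MPK = n+g+δ: 0.46·k^(0.46−1) = 0.059, so k_gold = (0.46/0.059)^(1/0.54) ≈ 44.8412.
y_gold = 44.8412^0.46 ≈ 5.7514; c_gold = y_gold − 0.059·k_gold ≈ 3.1057.

(a) k_gold ≈ 44.841; (b) c_gold ≈ 3.106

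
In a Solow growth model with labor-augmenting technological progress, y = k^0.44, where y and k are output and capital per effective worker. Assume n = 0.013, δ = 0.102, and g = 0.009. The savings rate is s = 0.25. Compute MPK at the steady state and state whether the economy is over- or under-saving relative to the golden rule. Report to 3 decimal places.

Capital per effective worker breaks even when investment replaces (n + g + δ)·k; here n + g + δ = 0.124.
Steady-state k*: s·k^0.44 = 0.124·k gives k* = (0.25/0.124)^(1/0.56) ≈ 3.4977.
MPK = 0.44·3.4977^(-0.56) ≈ 0.2182.
MPK > n+g+δ = 0.124, so the economy is dynamically efficient (under-saving).

under-saving; MPK ≈ 0.218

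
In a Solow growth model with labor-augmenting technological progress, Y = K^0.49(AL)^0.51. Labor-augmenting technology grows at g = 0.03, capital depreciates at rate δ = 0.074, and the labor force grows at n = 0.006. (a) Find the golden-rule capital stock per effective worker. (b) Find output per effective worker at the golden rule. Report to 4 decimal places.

n + g + δ = 0.006 + 0.03 + 0.074 = 0.11.
Golden rule sets MPK = n+g+δ: 0.49·k^(0.49−1) = 0.11, so k_gold = (0.49/0.11)^(1/0.51) ≈ 18.7139.
y_gold = 18.7139^0.49 ≈ 4.2011.

(a) k_gold ≈ 18.7139; (b) y_gold ≈ 4.2011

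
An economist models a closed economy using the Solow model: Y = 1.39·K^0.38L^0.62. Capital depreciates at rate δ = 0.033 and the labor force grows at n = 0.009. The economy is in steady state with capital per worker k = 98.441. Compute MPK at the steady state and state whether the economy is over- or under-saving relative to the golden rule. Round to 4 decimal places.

over-saving; MPK ≈ 0.0307

The effective depreciation rate is n + δ = 0.009 + 0.033 = 0.042.
MPK = 0.38·1.39·k^(0.38−1) = 0.38·1.39·98.441^(-0.62) ≈ 0.0307.
MPK < 0.042, so the economy is dynamically inefficient (over-saving).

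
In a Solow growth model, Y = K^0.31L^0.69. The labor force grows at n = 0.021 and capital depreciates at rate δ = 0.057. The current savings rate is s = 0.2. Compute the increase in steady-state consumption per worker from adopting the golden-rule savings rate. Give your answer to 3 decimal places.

The effective depreciation rate is n + δ = 0.021 + 0.057 = 0.078.
Current steady state (s = 0.2): k* = (0.2/0.078)^(1/0.69) ≈ 3.9144, y* = 3.9144^0.31 ≈ 1.5266, c* = (1−0.2)·1.5266 ≈ 1.2213.
Golden rule sets MPK = n+δ: 0.31·k^(0.31−1) = 0.078, so k_gold = (0.31/0.078)^(1/0.69) ≈ 7.3876.
y_gold = 7.3876^0.31 ≈ 1.8588, c_gold = y_gold − 0.078·k_gold ≈ 1.2826.
Gain: Δc = 1.2826 − 1.2213 ≈ 0.0613.

Δc ≈ 0.061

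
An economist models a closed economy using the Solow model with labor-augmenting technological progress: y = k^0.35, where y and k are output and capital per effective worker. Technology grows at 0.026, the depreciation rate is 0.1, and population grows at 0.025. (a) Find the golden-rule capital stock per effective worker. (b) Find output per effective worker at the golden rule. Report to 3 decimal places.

Capital per effective worker breaks even when investment replaces (n + g + δ)·k; here n + g + δ = 0.151.
Maximizing c = f(k) − (n+g+δ)·k gives f'(k) = n+g+δ, i.e. 0.35·k^(0.35−1) = 0.151, so k_gold = (0.35/0.151)^(1/0.65) ≈ 3.6448.
y_gold = 3.6448^0.35 ≈ 1.5725.

(a) k_gold ≈ 3.645; (b) y_gold ≈ 1.572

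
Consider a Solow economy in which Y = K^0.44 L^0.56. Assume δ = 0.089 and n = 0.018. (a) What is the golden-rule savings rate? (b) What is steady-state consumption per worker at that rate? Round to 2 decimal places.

(a) s_gold = 0.44; (b) c_gold ≈ 1.70

Capital per worker breaks even when investment replaces (n + δ)·k; here n + δ = 0.107.
For Cobb-Douglas, s_gold equals capital's share: s_gold = 0.44.
Golden rule sets MPK = n+δ: 0.44·k^(0.44−1) = 0.107, so k_gold = (0.44/0.107)^(1/0.56) ≈ 12.4897.
y_gold = 12.4897^0.44 ≈ 3.0373; c_gold = (1−0.44)·y_gold ≈ 1.7009.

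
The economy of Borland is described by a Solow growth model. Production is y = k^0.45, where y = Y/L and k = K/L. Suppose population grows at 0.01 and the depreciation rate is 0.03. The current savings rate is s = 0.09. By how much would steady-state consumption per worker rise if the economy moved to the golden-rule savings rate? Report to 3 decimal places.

Break-even investment rate: n + δ = 0.01 + 0.03 = 0.04.
Current steady state (s = 0.09): k* = (0.09/0.04)^(1/0.55) ≈ 4.3685, y* = 4.3685^0.45 ≈ 1.9416, c* = (1−0.09)·1.9416 ≈ 1.7668.
Maximizing c = f(k) − (n+δ)·k gives f'(k) = n+δ, i.e. 0.45·k^(0.45−1) = 0.04, so k_gold = (0.45/0.04)^(1/0.55) ≈ 81.5054.
y_gold = 81.5054^0.45 ≈ 7.2449, c_gold = y_gold − 0.04·k_gold ≈ 3.9847.
Gain: Δc = 3.9847 − 1.7668 ≈ 2.2179.

Δc ≈ 2.218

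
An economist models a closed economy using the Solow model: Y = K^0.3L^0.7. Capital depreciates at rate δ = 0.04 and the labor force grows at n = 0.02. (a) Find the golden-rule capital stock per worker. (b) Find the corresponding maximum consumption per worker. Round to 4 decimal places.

Break-even investment rate: n + δ = 0.02 + 0.04 = 0.06.
Golden rule sets MPK = n+δ: 0.3·k^(0.3−1) = 0.06, so k_gold = (0.3/0.06)^(1/0.7) ≈ 9.9662.
y_gold = 9.9662^0.3 ≈ 1.9932; c_gold = y_gold − 0.06·k_gold ≈ 1.3953.

(a) k_gold ≈ 9.9662; (b) c_gold ≈ 1.3953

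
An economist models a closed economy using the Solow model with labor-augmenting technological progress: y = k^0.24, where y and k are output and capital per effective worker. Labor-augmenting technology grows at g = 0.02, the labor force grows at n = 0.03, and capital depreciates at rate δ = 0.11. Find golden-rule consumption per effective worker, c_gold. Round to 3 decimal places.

c_gold ≈ 0.864

The effective depreciation rate is n + g + δ = 0.03 + 0.02 + 0.11 = 0.16.
Maximizing c = f(k) − (n+g+δ)·k gives f'(k) = n+g+δ, i.e. 0.24·k^(0.24−1) = 0.16, so k_gold = (0.24/0.16)^(1/0.76) ≈ 1.7049.
y_gold = 1.7049^0.24 ≈ 1.1366.
c_gold = y_gold − (n+g+δ)·k_gold = 1.1366 − 0.16·1.7049 ≈ 0.8638.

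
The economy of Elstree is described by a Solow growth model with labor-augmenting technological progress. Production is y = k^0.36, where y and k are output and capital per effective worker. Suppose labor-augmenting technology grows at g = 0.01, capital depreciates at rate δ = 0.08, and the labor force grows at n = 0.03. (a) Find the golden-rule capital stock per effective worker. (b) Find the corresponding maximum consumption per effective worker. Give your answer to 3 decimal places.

(a) k_gold ≈ 5.565; (b) c_gold ≈ 1.187

Break-even investment rate: n + g + δ = 0.03 + 0.01 + 0.08 = 0.12.
At the golden rule the marginal product of capital equals n+g+δ: 0.36·k^(0.36−1) = 0.12. Solving, k_gold = (0.36/0.12)^(1/0.64) ≈ 5.5655.
y_gold = 5.5655^0.36 ≈ 1.8552; c_gold = y_gold − 0.12·k_gold ≈ 1.1873.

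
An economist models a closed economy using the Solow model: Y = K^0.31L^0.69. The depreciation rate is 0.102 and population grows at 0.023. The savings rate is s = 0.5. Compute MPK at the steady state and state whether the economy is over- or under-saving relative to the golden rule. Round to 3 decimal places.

The effective depreciation rate is n + δ = 0.023 + 0.102 = 0.125.
Steady-state k*: s·k^0.31 = 0.125·k gives k* = (0.5/0.125)^(1/0.69) ≈ 7.4568.
MPK = 0.31·7.4568^(-0.69) ≈ 0.0775.
MPK < n+δ = 0.125, so the economy is dynamically inefficient (over-saving).

over-saving; MPK ≈ 0.077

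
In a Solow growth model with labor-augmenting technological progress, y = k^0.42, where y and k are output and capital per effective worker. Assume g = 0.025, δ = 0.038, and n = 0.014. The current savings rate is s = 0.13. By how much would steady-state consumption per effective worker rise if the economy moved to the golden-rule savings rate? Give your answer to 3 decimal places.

The effective depreciation rate is n + g + δ = 0.014 + 0.025 + 0.038 = 0.077.
Current steady state (s = 0.13): k* = (0.13/0.077)^(1/0.58) ≈ 2.4669, y* = 2.4669^0.42 ≈ 1.4612, c* = (1−0.13)·1.4612 ≈ 1.2712.
Setting f'(k) = n+g+δ gives 0.42·k^(0.42−1) = 0.077, hence k_gold = (0.42/0.077)^(1/0.58) ≈ 18.6326.
y_gold = 18.6326^0.42 ≈ 3.4160, c_gold = y_gold − 0.077·k_gold ≈ 1.9813.
Gain: Δc = 1.9813 − 1.2712 ≈ 0.7100.

Δc ≈ 0.710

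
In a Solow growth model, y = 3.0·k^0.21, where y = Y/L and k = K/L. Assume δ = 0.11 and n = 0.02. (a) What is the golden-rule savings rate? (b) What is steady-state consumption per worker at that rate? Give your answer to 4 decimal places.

Break-even investment rate: n + δ = 0.02 + 0.11 = 0.13.
For Cobb-Douglas, s_gold equals capital's share: s_gold = 0.21.
Setting f'(k) = n+δ gives 0.21·3.0·k^(0.21−1) = 0.13, hence k_gold = (0.21·3.0/0.13)^(1/0.79) ≈ 7.3721.
y_gold = 3.0·7.3721^0.21 ≈ 4.5637; c_gold = (1−0.21)·y_gold ≈ 3.6053.

(a) s_gold = 0.2100; (b) c_gold ≈ 3.6053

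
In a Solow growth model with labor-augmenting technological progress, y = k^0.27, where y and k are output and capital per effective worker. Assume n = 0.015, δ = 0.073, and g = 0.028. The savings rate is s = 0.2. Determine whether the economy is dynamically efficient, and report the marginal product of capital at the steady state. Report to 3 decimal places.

dynamically efficient; MPK ≈ 0.157

Capital per effective worker breaks even when investment replaces (n + g + δ)·k; here n + g + δ = 0.116.
Steady-state k*: s·k^0.27 = 0.116·k gives k* = (0.2/0.116)^(1/0.73) ≈ 2.1090.
MPK = 0.27·2.1090^(-0.73) ≈ 0.1566.
MPK > n+g+δ = 0.116, so the economy is dynamically efficient (under-saving).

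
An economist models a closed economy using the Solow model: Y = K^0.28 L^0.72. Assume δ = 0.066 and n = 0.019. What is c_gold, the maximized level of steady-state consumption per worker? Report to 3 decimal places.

n + δ = 0.019 + 0.066 = 0.085.
Maximizing c = f(k) − (n+δ)·k gives f'(k) = n+δ, i.e. 0.28·k^(0.28−1) = 0.085, so k_gold = (0.28/0.085)^(1/0.72) ≈ 5.2370.
y_gold = 5.2370^0.28 ≈ 1.5898.
c_gold = y_gold − (n+δ)·k_gold = 1.5898 − 0.085·5.2370 ≈ 1.1447.

c_gold ≈ 1.145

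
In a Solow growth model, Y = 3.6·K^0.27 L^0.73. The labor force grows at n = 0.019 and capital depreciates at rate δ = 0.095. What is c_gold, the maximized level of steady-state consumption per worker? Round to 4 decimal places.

c_gold ≈ 5.8060

n + δ = 0.019 + 0.095 = 0.114.
Golden rule sets MPK = n+δ: 0.27·3.6·k^(0.27−1) = 0.114, so k_gold = (0.27·3.6/0.114)^(1/0.73) ≈ 18.8372.
y_gold = 3.6·18.8372^0.27 ≈ 7.9535.
c_gold = y_gold − (n+δ)·k_gold = 7.9535 − 0.114·18.8372 ≈ 5.8060.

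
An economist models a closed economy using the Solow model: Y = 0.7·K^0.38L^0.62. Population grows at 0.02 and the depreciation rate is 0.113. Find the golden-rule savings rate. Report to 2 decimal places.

s_gold = 0.38

Capital per worker breaks even when investment replaces (n + δ)·k; here n + δ = 0.133.
At the golden rule MPK = n+δ, and in any Cobb-Douglas steady state s = (n+δ)·k/y = MPK·k/y = capital's share 0.38.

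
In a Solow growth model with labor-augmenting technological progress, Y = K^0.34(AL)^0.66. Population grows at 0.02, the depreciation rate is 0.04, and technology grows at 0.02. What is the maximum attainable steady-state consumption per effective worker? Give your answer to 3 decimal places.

The effective depreciation rate is n + g + δ = 0.02 + 0.02 + 0.04 = 0.08.
Golden rule sets MPK = n+g+δ: 0.34·k^(0.34−1) = 0.08, so k_gold = (0.34/0.08)^(1/0.66) ≈ 8.9558.
y_gold = 8.9558^0.34 ≈ 2.1072.
c_gold = y_gold − (n+g+δ)·k_gold = 2.1072 − 0.08·8.9558 ≈ 1.3908.

c_gold ≈ 1.391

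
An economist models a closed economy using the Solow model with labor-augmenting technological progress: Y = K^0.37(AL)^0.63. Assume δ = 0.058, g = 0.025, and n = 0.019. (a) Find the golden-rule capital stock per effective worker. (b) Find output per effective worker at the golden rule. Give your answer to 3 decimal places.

(a) k_gold ≈ 7.731; (b) y_gold ≈ 2.131

Capital per effective worker breaks even when investment replaces (n + g + δ)·k; here n + g + δ = 0.102.
Maximizing c = f(k) − (n+g+δ)·k gives f'(k) = n+g+δ, i.e. 0.37·k^(0.37−1) = 0.102, so k_gold = (0.37/0.102)^(1/0.63) ≈ 7.7314.
y_gold = 7.7314^0.37 ≈ 2.1314.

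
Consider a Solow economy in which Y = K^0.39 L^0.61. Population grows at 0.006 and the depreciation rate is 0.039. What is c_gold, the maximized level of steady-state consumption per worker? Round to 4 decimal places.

c_gold ≈ 2.4263

Break-even investment rate: n + δ = 0.006 + 0.039 = 0.045.
Golden rule sets MPK = n+δ: 0.39·k^(0.39−1) = 0.045, so k_gold = (0.39/0.045)^(1/0.61) ≈ 34.4717.
y_gold = 34.4717^0.39 ≈ 3.9775.
c_gold = y_gold − (n+δ)·k_gold = 3.9775 − 0.045·34.4717 ≈ 2.4263.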